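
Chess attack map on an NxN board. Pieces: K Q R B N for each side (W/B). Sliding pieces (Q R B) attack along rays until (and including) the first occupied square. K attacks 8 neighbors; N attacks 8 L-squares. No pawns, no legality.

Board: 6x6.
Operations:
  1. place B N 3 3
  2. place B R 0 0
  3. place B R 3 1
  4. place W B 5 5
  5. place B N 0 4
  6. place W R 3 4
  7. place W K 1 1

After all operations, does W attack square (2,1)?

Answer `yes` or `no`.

Op 1: place BN@(3,3)
Op 2: place BR@(0,0)
Op 3: place BR@(3,1)
Op 4: place WB@(5,5)
Op 5: place BN@(0,4)
Op 6: place WR@(3,4)
Op 7: place WK@(1,1)
Per-piece attacks for W:
  WK@(1,1): attacks (1,2) (1,0) (2,1) (0,1) (2,2) (2,0) (0,2) (0,0)
  WR@(3,4): attacks (3,5) (3,3) (4,4) (5,4) (2,4) (1,4) (0,4) [ray(0,-1) blocked at (3,3); ray(-1,0) blocked at (0,4)]
  WB@(5,5): attacks (4,4) (3,3) [ray(-1,-1) blocked at (3,3)]
W attacks (2,1): yes

Answer: yes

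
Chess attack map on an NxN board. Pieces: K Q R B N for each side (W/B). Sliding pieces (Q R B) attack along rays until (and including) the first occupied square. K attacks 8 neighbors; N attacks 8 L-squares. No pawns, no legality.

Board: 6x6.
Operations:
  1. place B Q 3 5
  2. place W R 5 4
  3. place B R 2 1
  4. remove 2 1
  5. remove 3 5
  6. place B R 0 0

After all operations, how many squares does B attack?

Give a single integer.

Op 1: place BQ@(3,5)
Op 2: place WR@(5,4)
Op 3: place BR@(2,1)
Op 4: remove (2,1)
Op 5: remove (3,5)
Op 6: place BR@(0,0)
Per-piece attacks for B:
  BR@(0,0): attacks (0,1) (0,2) (0,3) (0,4) (0,5) (1,0) (2,0) (3,0) (4,0) (5,0)
Union (10 distinct): (0,1) (0,2) (0,3) (0,4) (0,5) (1,0) (2,0) (3,0) (4,0) (5,0)

Answer: 10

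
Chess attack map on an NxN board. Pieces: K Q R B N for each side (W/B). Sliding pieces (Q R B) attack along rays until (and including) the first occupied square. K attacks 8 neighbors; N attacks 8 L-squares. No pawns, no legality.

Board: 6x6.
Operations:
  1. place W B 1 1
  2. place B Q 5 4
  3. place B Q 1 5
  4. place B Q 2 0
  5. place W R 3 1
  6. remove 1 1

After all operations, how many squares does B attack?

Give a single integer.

Answer: 30

Derivation:
Op 1: place WB@(1,1)
Op 2: place BQ@(5,4)
Op 3: place BQ@(1,5)
Op 4: place BQ@(2,0)
Op 5: place WR@(3,1)
Op 6: remove (1,1)
Per-piece attacks for B:
  BQ@(1,5): attacks (1,4) (1,3) (1,2) (1,1) (1,0) (2,5) (3,5) (4,5) (5,5) (0,5) (2,4) (3,3) (4,2) (5,1) (0,4)
  BQ@(2,0): attacks (2,1) (2,2) (2,3) (2,4) (2,5) (3,0) (4,0) (5,0) (1,0) (0,0) (3,1) (1,1) (0,2) [ray(1,1) blocked at (3,1)]
  BQ@(5,4): attacks (5,5) (5,3) (5,2) (5,1) (5,0) (4,4) (3,4) (2,4) (1,4) (0,4) (4,5) (4,3) (3,2) (2,1) (1,0)
Union (30 distinct): (0,0) (0,2) (0,4) (0,5) (1,0) (1,1) (1,2) (1,3) (1,4) (2,1) (2,2) (2,3) (2,4) (2,5) (3,0) (3,1) (3,2) (3,3) (3,4) (3,5) (4,0) (4,2) (4,3) (4,4) (4,5) (5,0) (5,1) (5,2) (5,3) (5,5)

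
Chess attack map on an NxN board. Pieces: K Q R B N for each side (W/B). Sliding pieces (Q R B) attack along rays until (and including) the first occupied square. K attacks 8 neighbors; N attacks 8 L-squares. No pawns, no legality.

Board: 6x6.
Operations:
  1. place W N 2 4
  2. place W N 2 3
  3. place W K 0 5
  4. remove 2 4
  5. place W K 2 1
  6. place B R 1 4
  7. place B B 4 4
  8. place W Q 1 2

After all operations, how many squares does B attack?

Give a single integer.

Answer: 14

Derivation:
Op 1: place WN@(2,4)
Op 2: place WN@(2,3)
Op 3: place WK@(0,5)
Op 4: remove (2,4)
Op 5: place WK@(2,1)
Op 6: place BR@(1,4)
Op 7: place BB@(4,4)
Op 8: place WQ@(1,2)
Per-piece attacks for B:
  BR@(1,4): attacks (1,5) (1,3) (1,2) (2,4) (3,4) (4,4) (0,4) [ray(0,-1) blocked at (1,2); ray(1,0) blocked at (4,4)]
  BB@(4,4): attacks (5,5) (5,3) (3,5) (3,3) (2,2) (1,1) (0,0)
Union (14 distinct): (0,0) (0,4) (1,1) (1,2) (1,3) (1,5) (2,2) (2,4) (3,3) (3,4) (3,5) (4,4) (5,3) (5,5)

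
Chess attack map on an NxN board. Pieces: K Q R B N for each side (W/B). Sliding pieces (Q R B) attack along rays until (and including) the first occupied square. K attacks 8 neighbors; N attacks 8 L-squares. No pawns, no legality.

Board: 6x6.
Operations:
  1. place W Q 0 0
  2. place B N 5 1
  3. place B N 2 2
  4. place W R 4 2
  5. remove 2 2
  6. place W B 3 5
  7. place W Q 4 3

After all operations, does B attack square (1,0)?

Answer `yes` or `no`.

Answer: no

Derivation:
Op 1: place WQ@(0,0)
Op 2: place BN@(5,1)
Op 3: place BN@(2,2)
Op 4: place WR@(4,2)
Op 5: remove (2,2)
Op 6: place WB@(3,5)
Op 7: place WQ@(4,3)
Per-piece attacks for B:
  BN@(5,1): attacks (4,3) (3,2) (3,0)
B attacks (1,0): no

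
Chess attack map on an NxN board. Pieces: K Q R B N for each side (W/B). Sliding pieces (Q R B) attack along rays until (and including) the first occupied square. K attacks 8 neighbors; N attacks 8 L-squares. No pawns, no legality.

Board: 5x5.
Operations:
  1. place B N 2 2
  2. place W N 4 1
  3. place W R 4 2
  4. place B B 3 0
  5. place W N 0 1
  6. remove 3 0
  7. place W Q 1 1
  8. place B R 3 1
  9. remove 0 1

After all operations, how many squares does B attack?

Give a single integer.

Op 1: place BN@(2,2)
Op 2: place WN@(4,1)
Op 3: place WR@(4,2)
Op 4: place BB@(3,0)
Op 5: place WN@(0,1)
Op 6: remove (3,0)
Op 7: place WQ@(1,1)
Op 8: place BR@(3,1)
Op 9: remove (0,1)
Per-piece attacks for B:
  BN@(2,2): attacks (3,4) (4,3) (1,4) (0,3) (3,0) (4,1) (1,0) (0,1)
  BR@(3,1): attacks (3,2) (3,3) (3,4) (3,0) (4,1) (2,1) (1,1) [ray(1,0) blocked at (4,1); ray(-1,0) blocked at (1,1)]
Union (12 distinct): (0,1) (0,3) (1,0) (1,1) (1,4) (2,1) (3,0) (3,2) (3,3) (3,4) (4,1) (4,3)

Answer: 12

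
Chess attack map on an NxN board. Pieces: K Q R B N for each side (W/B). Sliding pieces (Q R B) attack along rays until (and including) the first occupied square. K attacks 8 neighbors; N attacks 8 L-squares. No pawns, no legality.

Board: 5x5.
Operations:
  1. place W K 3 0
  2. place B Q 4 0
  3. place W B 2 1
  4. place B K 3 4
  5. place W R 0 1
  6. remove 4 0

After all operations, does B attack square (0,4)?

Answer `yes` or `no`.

Op 1: place WK@(3,0)
Op 2: place BQ@(4,0)
Op 3: place WB@(2,1)
Op 4: place BK@(3,4)
Op 5: place WR@(0,1)
Op 6: remove (4,0)
Per-piece attacks for B:
  BK@(3,4): attacks (3,3) (4,4) (2,4) (4,3) (2,3)
B attacks (0,4): no

Answer: no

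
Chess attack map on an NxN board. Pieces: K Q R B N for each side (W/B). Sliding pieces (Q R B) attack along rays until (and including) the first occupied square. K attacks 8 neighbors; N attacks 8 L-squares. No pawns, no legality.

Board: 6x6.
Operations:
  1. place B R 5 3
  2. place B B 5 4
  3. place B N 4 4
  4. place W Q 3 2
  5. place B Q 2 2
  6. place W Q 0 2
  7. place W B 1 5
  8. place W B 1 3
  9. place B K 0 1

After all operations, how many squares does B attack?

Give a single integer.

Answer: 22

Derivation:
Op 1: place BR@(5,3)
Op 2: place BB@(5,4)
Op 3: place BN@(4,4)
Op 4: place WQ@(3,2)
Op 5: place BQ@(2,2)
Op 6: place WQ@(0,2)
Op 7: place WB@(1,5)
Op 8: place WB@(1,3)
Op 9: place BK@(0,1)
Per-piece attacks for B:
  BK@(0,1): attacks (0,2) (0,0) (1,1) (1,2) (1,0)
  BQ@(2,2): attacks (2,3) (2,4) (2,5) (2,1) (2,0) (3,2) (1,2) (0,2) (3,3) (4,4) (3,1) (4,0) (1,3) (1,1) (0,0) [ray(1,0) blocked at (3,2); ray(-1,0) blocked at (0,2); ray(1,1) blocked at (4,4); ray(-1,1) blocked at (1,3)]
  BN@(4,4): attacks (2,5) (5,2) (3,2) (2,3)
  BR@(5,3): attacks (5,4) (5,2) (5,1) (5,0) (4,3) (3,3) (2,3) (1,3) [ray(0,1) blocked at (5,4); ray(-1,0) blocked at (1,3)]
  BB@(5,4): attacks (4,5) (4,3) (3,2) [ray(-1,-1) blocked at (3,2)]
Union (22 distinct): (0,0) (0,2) (1,0) (1,1) (1,2) (1,3) (2,0) (2,1) (2,3) (2,4) (2,5) (3,1) (3,2) (3,3) (4,0) (4,3) (4,4) (4,5) (5,0) (5,1) (5,2) (5,4)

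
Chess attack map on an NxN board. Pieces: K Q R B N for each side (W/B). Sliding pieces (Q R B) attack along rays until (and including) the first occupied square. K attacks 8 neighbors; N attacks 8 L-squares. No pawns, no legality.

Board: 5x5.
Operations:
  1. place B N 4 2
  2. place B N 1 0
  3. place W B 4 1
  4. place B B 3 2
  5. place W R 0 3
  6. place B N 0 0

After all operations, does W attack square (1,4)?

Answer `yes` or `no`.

Answer: no

Derivation:
Op 1: place BN@(4,2)
Op 2: place BN@(1,0)
Op 3: place WB@(4,1)
Op 4: place BB@(3,2)
Op 5: place WR@(0,3)
Op 6: place BN@(0,0)
Per-piece attacks for W:
  WR@(0,3): attacks (0,4) (0,2) (0,1) (0,0) (1,3) (2,3) (3,3) (4,3) [ray(0,-1) blocked at (0,0)]
  WB@(4,1): attacks (3,2) (3,0) [ray(-1,1) blocked at (3,2)]
W attacks (1,4): no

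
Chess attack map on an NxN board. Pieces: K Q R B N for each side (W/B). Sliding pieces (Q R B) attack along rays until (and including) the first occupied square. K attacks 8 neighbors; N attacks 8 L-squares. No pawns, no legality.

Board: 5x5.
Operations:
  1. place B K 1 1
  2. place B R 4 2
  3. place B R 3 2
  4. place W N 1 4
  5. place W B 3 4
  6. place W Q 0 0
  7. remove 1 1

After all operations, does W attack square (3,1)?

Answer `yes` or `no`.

Answer: no

Derivation:
Op 1: place BK@(1,1)
Op 2: place BR@(4,2)
Op 3: place BR@(3,2)
Op 4: place WN@(1,4)
Op 5: place WB@(3,4)
Op 6: place WQ@(0,0)
Op 7: remove (1,1)
Per-piece attacks for W:
  WQ@(0,0): attacks (0,1) (0,2) (0,3) (0,4) (1,0) (2,0) (3,0) (4,0) (1,1) (2,2) (3,3) (4,4)
  WN@(1,4): attacks (2,2) (3,3) (0,2)
  WB@(3,4): attacks (4,3) (2,3) (1,2) (0,1)
W attacks (3,1): no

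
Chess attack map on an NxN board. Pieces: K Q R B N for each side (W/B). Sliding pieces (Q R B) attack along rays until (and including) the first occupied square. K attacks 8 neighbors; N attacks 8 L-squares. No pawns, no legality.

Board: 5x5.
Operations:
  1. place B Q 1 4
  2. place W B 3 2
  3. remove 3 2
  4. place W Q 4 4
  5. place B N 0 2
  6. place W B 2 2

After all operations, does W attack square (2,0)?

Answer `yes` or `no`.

Op 1: place BQ@(1,4)
Op 2: place WB@(3,2)
Op 3: remove (3,2)
Op 4: place WQ@(4,4)
Op 5: place BN@(0,2)
Op 6: place WB@(2,2)
Per-piece attacks for W:
  WB@(2,2): attacks (3,3) (4,4) (3,1) (4,0) (1,3) (0,4) (1,1) (0,0) [ray(1,1) blocked at (4,4)]
  WQ@(4,4): attacks (4,3) (4,2) (4,1) (4,0) (3,4) (2,4) (1,4) (3,3) (2,2) [ray(-1,0) blocked at (1,4); ray(-1,-1) blocked at (2,2)]
W attacks (2,0): no

Answer: no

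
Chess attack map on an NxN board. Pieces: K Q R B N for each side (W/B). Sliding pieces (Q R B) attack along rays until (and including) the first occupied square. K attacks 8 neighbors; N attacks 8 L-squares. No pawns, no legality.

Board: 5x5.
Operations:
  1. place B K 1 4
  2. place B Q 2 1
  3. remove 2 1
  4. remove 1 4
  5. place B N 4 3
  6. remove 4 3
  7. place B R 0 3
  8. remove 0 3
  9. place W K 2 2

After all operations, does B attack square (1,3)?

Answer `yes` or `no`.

Op 1: place BK@(1,4)
Op 2: place BQ@(2,1)
Op 3: remove (2,1)
Op 4: remove (1,4)
Op 5: place BN@(4,3)
Op 6: remove (4,3)
Op 7: place BR@(0,3)
Op 8: remove (0,3)
Op 9: place WK@(2,2)
Per-piece attacks for B:
B attacks (1,3): no

Answer: no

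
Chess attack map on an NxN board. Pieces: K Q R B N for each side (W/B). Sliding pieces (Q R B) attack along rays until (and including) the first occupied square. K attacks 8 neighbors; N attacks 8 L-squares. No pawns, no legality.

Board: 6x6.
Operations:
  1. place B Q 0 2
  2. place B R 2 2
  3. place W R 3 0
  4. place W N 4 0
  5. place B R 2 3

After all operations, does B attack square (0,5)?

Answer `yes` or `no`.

Answer: yes

Derivation:
Op 1: place BQ@(0,2)
Op 2: place BR@(2,2)
Op 3: place WR@(3,0)
Op 4: place WN@(4,0)
Op 5: place BR@(2,3)
Per-piece attacks for B:
  BQ@(0,2): attacks (0,3) (0,4) (0,5) (0,1) (0,0) (1,2) (2,2) (1,3) (2,4) (3,5) (1,1) (2,0) [ray(1,0) blocked at (2,2)]
  BR@(2,2): attacks (2,3) (2,1) (2,0) (3,2) (4,2) (5,2) (1,2) (0,2) [ray(0,1) blocked at (2,3); ray(-1,0) blocked at (0,2)]
  BR@(2,3): attacks (2,4) (2,5) (2,2) (3,3) (4,3) (5,3) (1,3) (0,3) [ray(0,-1) blocked at (2,2)]
B attacks (0,5): yes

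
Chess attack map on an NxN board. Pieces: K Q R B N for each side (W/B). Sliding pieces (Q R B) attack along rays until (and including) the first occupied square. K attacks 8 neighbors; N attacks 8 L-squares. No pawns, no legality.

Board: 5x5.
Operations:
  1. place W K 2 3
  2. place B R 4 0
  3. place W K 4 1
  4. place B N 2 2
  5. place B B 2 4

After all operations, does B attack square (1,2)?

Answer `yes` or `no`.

Answer: no

Derivation:
Op 1: place WK@(2,3)
Op 2: place BR@(4,0)
Op 3: place WK@(4,1)
Op 4: place BN@(2,2)
Op 5: place BB@(2,4)
Per-piece attacks for B:
  BN@(2,2): attacks (3,4) (4,3) (1,4) (0,3) (3,0) (4,1) (1,0) (0,1)
  BB@(2,4): attacks (3,3) (4,2) (1,3) (0,2)
  BR@(4,0): attacks (4,1) (3,0) (2,0) (1,0) (0,0) [ray(0,1) blocked at (4,1)]
B attacks (1,2): no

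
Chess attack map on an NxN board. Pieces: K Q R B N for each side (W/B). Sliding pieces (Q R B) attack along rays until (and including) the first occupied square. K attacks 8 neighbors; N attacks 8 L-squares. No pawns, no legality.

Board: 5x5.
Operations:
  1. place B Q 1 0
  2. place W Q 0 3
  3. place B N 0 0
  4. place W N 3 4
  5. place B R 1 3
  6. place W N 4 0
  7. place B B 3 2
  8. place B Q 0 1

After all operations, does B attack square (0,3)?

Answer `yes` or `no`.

Answer: yes

Derivation:
Op 1: place BQ@(1,0)
Op 2: place WQ@(0,3)
Op 3: place BN@(0,0)
Op 4: place WN@(3,4)
Op 5: place BR@(1,3)
Op 6: place WN@(4,0)
Op 7: place BB@(3,2)
Op 8: place BQ@(0,1)
Per-piece attacks for B:
  BN@(0,0): attacks (1,2) (2,1)
  BQ@(0,1): attacks (0,2) (0,3) (0,0) (1,1) (2,1) (3,1) (4,1) (1,2) (2,3) (3,4) (1,0) [ray(0,1) blocked at (0,3); ray(0,-1) blocked at (0,0); ray(1,1) blocked at (3,4); ray(1,-1) blocked at (1,0)]
  BQ@(1,0): attacks (1,1) (1,2) (1,3) (2,0) (3,0) (4,0) (0,0) (2,1) (3,2) (0,1) [ray(0,1) blocked at (1,3); ray(1,0) blocked at (4,0); ray(-1,0) blocked at (0,0); ray(1,1) blocked at (3,2); ray(-1,1) blocked at (0,1)]
  BR@(1,3): attacks (1,4) (1,2) (1,1) (1,0) (2,3) (3,3) (4,3) (0,3) [ray(0,-1) blocked at (1,0); ray(-1,0) blocked at (0,3)]
  BB@(3,2): attacks (4,3) (4,1) (2,3) (1,4) (2,1) (1,0) [ray(-1,-1) blocked at (1,0)]
B attacks (0,3): yes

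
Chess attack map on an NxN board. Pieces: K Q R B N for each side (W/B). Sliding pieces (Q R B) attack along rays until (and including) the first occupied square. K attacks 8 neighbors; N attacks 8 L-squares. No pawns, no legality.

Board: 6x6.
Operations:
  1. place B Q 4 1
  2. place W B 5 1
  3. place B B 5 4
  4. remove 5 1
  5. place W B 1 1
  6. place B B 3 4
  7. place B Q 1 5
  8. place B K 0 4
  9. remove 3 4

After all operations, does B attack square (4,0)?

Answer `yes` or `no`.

Op 1: place BQ@(4,1)
Op 2: place WB@(5,1)
Op 3: place BB@(5,4)
Op 4: remove (5,1)
Op 5: place WB@(1,1)
Op 6: place BB@(3,4)
Op 7: place BQ@(1,5)
Op 8: place BK@(0,4)
Op 9: remove (3,4)
Per-piece attacks for B:
  BK@(0,4): attacks (0,5) (0,3) (1,4) (1,5) (1,3)
  BQ@(1,5): attacks (1,4) (1,3) (1,2) (1,1) (2,5) (3,5) (4,5) (5,5) (0,5) (2,4) (3,3) (4,2) (5,1) (0,4) [ray(0,-1) blocked at (1,1); ray(-1,-1) blocked at (0,4)]
  BQ@(4,1): attacks (4,2) (4,3) (4,4) (4,5) (4,0) (5,1) (3,1) (2,1) (1,1) (5,2) (5,0) (3,2) (2,3) (1,4) (0,5) (3,0) [ray(-1,0) blocked at (1,1)]
  BB@(5,4): attacks (4,5) (4,3) (3,2) (2,1) (1,0)
B attacks (4,0): yes

Answer: yes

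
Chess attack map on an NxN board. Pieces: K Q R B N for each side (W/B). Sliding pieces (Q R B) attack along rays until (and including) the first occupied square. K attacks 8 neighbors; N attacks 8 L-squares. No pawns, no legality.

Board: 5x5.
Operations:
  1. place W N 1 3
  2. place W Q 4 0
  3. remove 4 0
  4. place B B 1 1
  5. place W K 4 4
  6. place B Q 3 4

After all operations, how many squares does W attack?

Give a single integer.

Answer: 6

Derivation:
Op 1: place WN@(1,3)
Op 2: place WQ@(4,0)
Op 3: remove (4,0)
Op 4: place BB@(1,1)
Op 5: place WK@(4,4)
Op 6: place BQ@(3,4)
Per-piece attacks for W:
  WN@(1,3): attacks (3,4) (2,1) (3,2) (0,1)
  WK@(4,4): attacks (4,3) (3,4) (3,3)
Union (6 distinct): (0,1) (2,1) (3,2) (3,3) (3,4) (4,3)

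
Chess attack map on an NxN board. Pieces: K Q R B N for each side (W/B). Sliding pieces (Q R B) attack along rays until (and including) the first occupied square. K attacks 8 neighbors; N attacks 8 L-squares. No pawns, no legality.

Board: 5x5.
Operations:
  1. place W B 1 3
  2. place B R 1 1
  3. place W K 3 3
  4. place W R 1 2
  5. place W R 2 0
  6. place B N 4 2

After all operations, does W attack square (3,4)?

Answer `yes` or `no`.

Op 1: place WB@(1,3)
Op 2: place BR@(1,1)
Op 3: place WK@(3,3)
Op 4: place WR@(1,2)
Op 5: place WR@(2,0)
Op 6: place BN@(4,2)
Per-piece attacks for W:
  WR@(1,2): attacks (1,3) (1,1) (2,2) (3,2) (4,2) (0,2) [ray(0,1) blocked at (1,3); ray(0,-1) blocked at (1,1); ray(1,0) blocked at (4,2)]
  WB@(1,3): attacks (2,4) (2,2) (3,1) (4,0) (0,4) (0,2)
  WR@(2,0): attacks (2,1) (2,2) (2,3) (2,4) (3,0) (4,0) (1,0) (0,0)
  WK@(3,3): attacks (3,4) (3,2) (4,3) (2,3) (4,4) (4,2) (2,4) (2,2)
W attacks (3,4): yes

Answer: yes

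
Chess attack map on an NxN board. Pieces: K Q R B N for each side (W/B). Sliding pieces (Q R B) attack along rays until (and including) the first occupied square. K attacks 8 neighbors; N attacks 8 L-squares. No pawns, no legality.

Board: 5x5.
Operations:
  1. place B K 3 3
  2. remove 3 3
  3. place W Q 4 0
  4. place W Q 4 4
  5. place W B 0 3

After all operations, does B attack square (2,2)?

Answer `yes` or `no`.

Op 1: place BK@(3,3)
Op 2: remove (3,3)
Op 3: place WQ@(4,0)
Op 4: place WQ@(4,4)
Op 5: place WB@(0,3)
Per-piece attacks for B:
B attacks (2,2): no

Answer: no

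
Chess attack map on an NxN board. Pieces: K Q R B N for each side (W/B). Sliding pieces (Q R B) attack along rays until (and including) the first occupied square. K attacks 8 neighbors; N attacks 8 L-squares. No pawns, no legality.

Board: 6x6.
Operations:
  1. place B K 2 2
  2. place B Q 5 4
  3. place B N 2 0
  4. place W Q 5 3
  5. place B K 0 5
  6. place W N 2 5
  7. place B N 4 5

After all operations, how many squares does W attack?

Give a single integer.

Op 1: place BK@(2,2)
Op 2: place BQ@(5,4)
Op 3: place BN@(2,0)
Op 4: place WQ@(5,3)
Op 5: place BK@(0,5)
Op 6: place WN@(2,5)
Op 7: place BN@(4,5)
Per-piece attacks for W:
  WN@(2,5): attacks (3,3) (4,4) (1,3) (0,4)
  WQ@(5,3): attacks (5,4) (5,2) (5,1) (5,0) (4,3) (3,3) (2,3) (1,3) (0,3) (4,4) (3,5) (4,2) (3,1) (2,0) [ray(0,1) blocked at (5,4); ray(-1,-1) blocked at (2,0)]
Union (15 distinct): (0,3) (0,4) (1,3) (2,0) (2,3) (3,1) (3,3) (3,5) (4,2) (4,3) (4,4) (5,0) (5,1) (5,2) (5,4)

Answer: 15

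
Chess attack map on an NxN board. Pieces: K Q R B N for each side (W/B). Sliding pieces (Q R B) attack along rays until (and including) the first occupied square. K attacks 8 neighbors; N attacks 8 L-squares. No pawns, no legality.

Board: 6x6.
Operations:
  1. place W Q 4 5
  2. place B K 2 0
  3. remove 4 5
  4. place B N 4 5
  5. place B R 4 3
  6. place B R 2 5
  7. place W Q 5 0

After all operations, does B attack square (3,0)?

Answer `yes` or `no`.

Answer: yes

Derivation:
Op 1: place WQ@(4,5)
Op 2: place BK@(2,0)
Op 3: remove (4,5)
Op 4: place BN@(4,5)
Op 5: place BR@(4,3)
Op 6: place BR@(2,5)
Op 7: place WQ@(5,0)
Per-piece attacks for B:
  BK@(2,0): attacks (2,1) (3,0) (1,0) (3,1) (1,1)
  BR@(2,5): attacks (2,4) (2,3) (2,2) (2,1) (2,0) (3,5) (4,5) (1,5) (0,5) [ray(0,-1) blocked at (2,0); ray(1,0) blocked at (4,5)]
  BR@(4,3): attacks (4,4) (4,5) (4,2) (4,1) (4,0) (5,3) (3,3) (2,3) (1,3) (0,3) [ray(0,1) blocked at (4,5)]
  BN@(4,5): attacks (5,3) (3,3) (2,4)
B attacks (3,0): yes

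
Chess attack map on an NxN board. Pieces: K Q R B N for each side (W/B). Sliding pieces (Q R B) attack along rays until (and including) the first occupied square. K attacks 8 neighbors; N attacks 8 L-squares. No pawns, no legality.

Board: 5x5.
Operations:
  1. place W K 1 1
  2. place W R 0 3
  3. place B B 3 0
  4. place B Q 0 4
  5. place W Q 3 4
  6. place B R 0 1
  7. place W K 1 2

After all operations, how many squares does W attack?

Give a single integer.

Op 1: place WK@(1,1)
Op 2: place WR@(0,3)
Op 3: place BB@(3,0)
Op 4: place BQ@(0,4)
Op 5: place WQ@(3,4)
Op 6: place BR@(0,1)
Op 7: place WK@(1,2)
Per-piece attacks for W:
  WR@(0,3): attacks (0,4) (0,2) (0,1) (1,3) (2,3) (3,3) (4,3) [ray(0,1) blocked at (0,4); ray(0,-1) blocked at (0,1)]
  WK@(1,1): attacks (1,2) (1,0) (2,1) (0,1) (2,2) (2,0) (0,2) (0,0)
  WK@(1,2): attacks (1,3) (1,1) (2,2) (0,2) (2,3) (2,1) (0,3) (0,1)
  WQ@(3,4): attacks (3,3) (3,2) (3,1) (3,0) (4,4) (2,4) (1,4) (0,4) (4,3) (2,3) (1,2) [ray(0,-1) blocked at (3,0); ray(-1,0) blocked at (0,4); ray(-1,-1) blocked at (1,2)]
Union (21 distinct): (0,0) (0,1) (0,2) (0,3) (0,4) (1,0) (1,1) (1,2) (1,3) (1,4) (2,0) (2,1) (2,2) (2,3) (2,4) (3,0) (3,1) (3,2) (3,3) (4,3) (4,4)

Answer: 21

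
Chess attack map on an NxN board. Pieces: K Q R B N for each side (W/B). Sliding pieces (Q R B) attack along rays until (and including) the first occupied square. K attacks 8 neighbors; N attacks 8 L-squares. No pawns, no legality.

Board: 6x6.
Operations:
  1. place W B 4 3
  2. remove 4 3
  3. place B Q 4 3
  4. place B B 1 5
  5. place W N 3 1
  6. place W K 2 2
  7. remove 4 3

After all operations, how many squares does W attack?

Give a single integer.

Op 1: place WB@(4,3)
Op 2: remove (4,3)
Op 3: place BQ@(4,3)
Op 4: place BB@(1,5)
Op 5: place WN@(3,1)
Op 6: place WK@(2,2)
Op 7: remove (4,3)
Per-piece attacks for W:
  WK@(2,2): attacks (2,3) (2,1) (3,2) (1,2) (3,3) (3,1) (1,3) (1,1)
  WN@(3,1): attacks (4,3) (5,2) (2,3) (1,2) (5,0) (1,0)
Union (12 distinct): (1,0) (1,1) (1,2) (1,3) (2,1) (2,3) (3,1) (3,2) (3,3) (4,3) (5,0) (5,2)

Answer: 12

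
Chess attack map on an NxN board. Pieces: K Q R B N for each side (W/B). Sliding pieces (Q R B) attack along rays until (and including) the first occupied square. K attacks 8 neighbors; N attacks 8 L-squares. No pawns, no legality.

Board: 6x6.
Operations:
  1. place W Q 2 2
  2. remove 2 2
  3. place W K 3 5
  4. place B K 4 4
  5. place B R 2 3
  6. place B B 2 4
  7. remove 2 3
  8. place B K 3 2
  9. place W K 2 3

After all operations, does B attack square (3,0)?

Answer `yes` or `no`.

Answer: no

Derivation:
Op 1: place WQ@(2,2)
Op 2: remove (2,2)
Op 3: place WK@(3,5)
Op 4: place BK@(4,4)
Op 5: place BR@(2,3)
Op 6: place BB@(2,4)
Op 7: remove (2,3)
Op 8: place BK@(3,2)
Op 9: place WK@(2,3)
Per-piece attacks for B:
  BB@(2,4): attacks (3,5) (3,3) (4,2) (5,1) (1,5) (1,3) (0,2) [ray(1,1) blocked at (3,5)]
  BK@(3,2): attacks (3,3) (3,1) (4,2) (2,2) (4,3) (4,1) (2,3) (2,1)
  BK@(4,4): attacks (4,5) (4,3) (5,4) (3,4) (5,5) (5,3) (3,5) (3,3)
B attacks (3,0): no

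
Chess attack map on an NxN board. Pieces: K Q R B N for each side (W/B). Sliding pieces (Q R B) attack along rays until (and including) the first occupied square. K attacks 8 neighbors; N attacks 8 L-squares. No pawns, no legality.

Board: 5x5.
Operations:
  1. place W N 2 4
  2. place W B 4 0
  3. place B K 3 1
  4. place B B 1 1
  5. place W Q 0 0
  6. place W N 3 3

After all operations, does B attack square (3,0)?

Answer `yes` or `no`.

Op 1: place WN@(2,4)
Op 2: place WB@(4,0)
Op 3: place BK@(3,1)
Op 4: place BB@(1,1)
Op 5: place WQ@(0,0)
Op 6: place WN@(3,3)
Per-piece attacks for B:
  BB@(1,1): attacks (2,2) (3,3) (2,0) (0,2) (0,0) [ray(1,1) blocked at (3,3); ray(-1,-1) blocked at (0,0)]
  BK@(3,1): attacks (3,2) (3,0) (4,1) (2,1) (4,2) (4,0) (2,2) (2,0)
B attacks (3,0): yes

Answer: yes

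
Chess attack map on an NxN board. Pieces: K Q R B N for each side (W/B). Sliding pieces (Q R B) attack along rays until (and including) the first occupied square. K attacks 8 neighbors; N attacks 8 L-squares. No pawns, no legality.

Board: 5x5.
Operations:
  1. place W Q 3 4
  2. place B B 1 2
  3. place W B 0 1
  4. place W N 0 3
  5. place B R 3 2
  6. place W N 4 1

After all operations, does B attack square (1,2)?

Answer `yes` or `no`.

Op 1: place WQ@(3,4)
Op 2: place BB@(1,2)
Op 3: place WB@(0,1)
Op 4: place WN@(0,3)
Op 5: place BR@(3,2)
Op 6: place WN@(4,1)
Per-piece attacks for B:
  BB@(1,2): attacks (2,3) (3,4) (2,1) (3,0) (0,3) (0,1) [ray(1,1) blocked at (3,4); ray(-1,1) blocked at (0,3); ray(-1,-1) blocked at (0,1)]
  BR@(3,2): attacks (3,3) (3,4) (3,1) (3,0) (4,2) (2,2) (1,2) [ray(0,1) blocked at (3,4); ray(-1,0) blocked at (1,2)]
B attacks (1,2): yes

Answer: yes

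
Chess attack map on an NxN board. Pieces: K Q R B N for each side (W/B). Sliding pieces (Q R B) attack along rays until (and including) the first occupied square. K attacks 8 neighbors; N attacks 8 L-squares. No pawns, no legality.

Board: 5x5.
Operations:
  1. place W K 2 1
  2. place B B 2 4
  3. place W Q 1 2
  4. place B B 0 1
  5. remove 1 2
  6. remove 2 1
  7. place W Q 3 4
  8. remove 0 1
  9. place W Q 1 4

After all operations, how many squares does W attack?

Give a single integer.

Answer: 16

Derivation:
Op 1: place WK@(2,1)
Op 2: place BB@(2,4)
Op 3: place WQ@(1,2)
Op 4: place BB@(0,1)
Op 5: remove (1,2)
Op 6: remove (2,1)
Op 7: place WQ@(3,4)
Op 8: remove (0,1)
Op 9: place WQ@(1,4)
Per-piece attacks for W:
  WQ@(1,4): attacks (1,3) (1,2) (1,1) (1,0) (2,4) (0,4) (2,3) (3,2) (4,1) (0,3) [ray(1,0) blocked at (2,4)]
  WQ@(3,4): attacks (3,3) (3,2) (3,1) (3,0) (4,4) (2,4) (4,3) (2,3) (1,2) (0,1) [ray(-1,0) blocked at (2,4)]
Union (16 distinct): (0,1) (0,3) (0,4) (1,0) (1,1) (1,2) (1,3) (2,3) (2,4) (3,0) (3,1) (3,2) (3,3) (4,1) (4,3) (4,4)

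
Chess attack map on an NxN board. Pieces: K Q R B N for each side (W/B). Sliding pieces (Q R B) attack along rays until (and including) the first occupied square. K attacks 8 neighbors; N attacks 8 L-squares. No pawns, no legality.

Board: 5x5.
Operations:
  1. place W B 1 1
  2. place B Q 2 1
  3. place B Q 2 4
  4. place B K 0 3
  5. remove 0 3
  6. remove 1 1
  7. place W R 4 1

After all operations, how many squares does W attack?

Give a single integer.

Answer: 6

Derivation:
Op 1: place WB@(1,1)
Op 2: place BQ@(2,1)
Op 3: place BQ@(2,4)
Op 4: place BK@(0,3)
Op 5: remove (0,3)
Op 6: remove (1,1)
Op 7: place WR@(4,1)
Per-piece attacks for W:
  WR@(4,1): attacks (4,2) (4,3) (4,4) (4,0) (3,1) (2,1) [ray(-1,0) blocked at (2,1)]
Union (6 distinct): (2,1) (3,1) (4,0) (4,2) (4,3) (4,4)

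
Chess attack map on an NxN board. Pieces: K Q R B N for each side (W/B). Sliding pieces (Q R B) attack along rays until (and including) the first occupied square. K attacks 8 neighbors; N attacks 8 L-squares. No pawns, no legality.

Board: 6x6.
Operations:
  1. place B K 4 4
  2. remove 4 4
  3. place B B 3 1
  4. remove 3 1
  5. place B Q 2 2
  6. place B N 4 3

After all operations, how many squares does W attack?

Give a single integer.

Op 1: place BK@(4,4)
Op 2: remove (4,4)
Op 3: place BB@(3,1)
Op 4: remove (3,1)
Op 5: place BQ@(2,2)
Op 6: place BN@(4,3)
Per-piece attacks for W:
Union (0 distinct): (none)

Answer: 0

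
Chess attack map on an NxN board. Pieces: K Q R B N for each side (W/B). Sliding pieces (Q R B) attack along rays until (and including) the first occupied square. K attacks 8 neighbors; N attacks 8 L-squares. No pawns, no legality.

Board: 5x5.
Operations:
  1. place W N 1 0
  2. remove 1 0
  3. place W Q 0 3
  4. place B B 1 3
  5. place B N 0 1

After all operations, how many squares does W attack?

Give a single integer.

Op 1: place WN@(1,0)
Op 2: remove (1,0)
Op 3: place WQ@(0,3)
Op 4: place BB@(1,3)
Op 5: place BN@(0,1)
Per-piece attacks for W:
  WQ@(0,3): attacks (0,4) (0,2) (0,1) (1,3) (1,4) (1,2) (2,1) (3,0) [ray(0,-1) blocked at (0,1); ray(1,0) blocked at (1,3)]
Union (8 distinct): (0,1) (0,2) (0,4) (1,2) (1,3) (1,4) (2,1) (3,0)

Answer: 8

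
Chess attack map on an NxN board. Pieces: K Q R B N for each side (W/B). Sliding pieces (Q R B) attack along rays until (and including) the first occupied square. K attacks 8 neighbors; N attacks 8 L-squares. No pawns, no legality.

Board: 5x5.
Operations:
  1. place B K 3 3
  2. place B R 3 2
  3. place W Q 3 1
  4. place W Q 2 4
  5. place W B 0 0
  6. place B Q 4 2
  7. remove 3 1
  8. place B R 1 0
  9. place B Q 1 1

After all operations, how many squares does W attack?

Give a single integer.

Op 1: place BK@(3,3)
Op 2: place BR@(3,2)
Op 3: place WQ@(3,1)
Op 4: place WQ@(2,4)
Op 5: place WB@(0,0)
Op 6: place BQ@(4,2)
Op 7: remove (3,1)
Op 8: place BR@(1,0)
Op 9: place BQ@(1,1)
Per-piece attacks for W:
  WB@(0,0): attacks (1,1) [ray(1,1) blocked at (1,1)]
  WQ@(2,4): attacks (2,3) (2,2) (2,1) (2,0) (3,4) (4,4) (1,4) (0,4) (3,3) (1,3) (0,2) [ray(1,-1) blocked at (3,3)]
Union (12 distinct): (0,2) (0,4) (1,1) (1,3) (1,4) (2,0) (2,1) (2,2) (2,3) (3,3) (3,4) (4,4)

Answer: 12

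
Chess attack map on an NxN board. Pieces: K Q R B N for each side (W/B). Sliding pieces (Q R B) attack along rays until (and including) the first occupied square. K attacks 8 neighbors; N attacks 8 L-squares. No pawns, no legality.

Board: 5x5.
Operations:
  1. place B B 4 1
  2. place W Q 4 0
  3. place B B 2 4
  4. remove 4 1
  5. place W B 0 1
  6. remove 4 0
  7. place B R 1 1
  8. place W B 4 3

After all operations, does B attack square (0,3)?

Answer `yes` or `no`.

Answer: no

Derivation:
Op 1: place BB@(4,1)
Op 2: place WQ@(4,0)
Op 3: place BB@(2,4)
Op 4: remove (4,1)
Op 5: place WB@(0,1)
Op 6: remove (4,0)
Op 7: place BR@(1,1)
Op 8: place WB@(4,3)
Per-piece attacks for B:
  BR@(1,1): attacks (1,2) (1,3) (1,4) (1,0) (2,1) (3,1) (4,1) (0,1) [ray(-1,0) blocked at (0,1)]
  BB@(2,4): attacks (3,3) (4,2) (1,3) (0,2)
B attacks (0,3): no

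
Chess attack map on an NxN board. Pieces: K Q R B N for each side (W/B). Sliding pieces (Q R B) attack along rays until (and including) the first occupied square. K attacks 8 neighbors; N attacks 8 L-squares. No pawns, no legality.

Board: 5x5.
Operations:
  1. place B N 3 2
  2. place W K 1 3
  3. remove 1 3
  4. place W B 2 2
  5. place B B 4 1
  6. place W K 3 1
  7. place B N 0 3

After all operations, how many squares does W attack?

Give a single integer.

Answer: 15

Derivation:
Op 1: place BN@(3,2)
Op 2: place WK@(1,3)
Op 3: remove (1,3)
Op 4: place WB@(2,2)
Op 5: place BB@(4,1)
Op 6: place WK@(3,1)
Op 7: place BN@(0,3)
Per-piece attacks for W:
  WB@(2,2): attacks (3,3) (4,4) (3,1) (1,3) (0,4) (1,1) (0,0) [ray(1,-1) blocked at (3,1)]
  WK@(3,1): attacks (3,2) (3,0) (4,1) (2,1) (4,2) (4,0) (2,2) (2,0)
Union (15 distinct): (0,0) (0,4) (1,1) (1,3) (2,0) (2,1) (2,2) (3,0) (3,1) (3,2) (3,3) (4,0) (4,1) (4,2) (4,4)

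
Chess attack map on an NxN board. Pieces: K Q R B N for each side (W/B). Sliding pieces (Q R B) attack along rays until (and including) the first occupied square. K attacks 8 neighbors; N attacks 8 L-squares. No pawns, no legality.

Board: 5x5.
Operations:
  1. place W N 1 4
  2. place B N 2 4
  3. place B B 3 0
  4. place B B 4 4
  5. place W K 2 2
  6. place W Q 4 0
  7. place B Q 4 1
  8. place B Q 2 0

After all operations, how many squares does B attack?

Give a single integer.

Op 1: place WN@(1,4)
Op 2: place BN@(2,4)
Op 3: place BB@(3,0)
Op 4: place BB@(4,4)
Op 5: place WK@(2,2)
Op 6: place WQ@(4,0)
Op 7: place BQ@(4,1)
Op 8: place BQ@(2,0)
Per-piece attacks for B:
  BQ@(2,0): attacks (2,1) (2,2) (3,0) (1,0) (0,0) (3,1) (4,2) (1,1) (0,2) [ray(0,1) blocked at (2,2); ray(1,0) blocked at (3,0)]
  BN@(2,4): attacks (3,2) (4,3) (1,2) (0,3)
  BB@(3,0): attacks (4,1) (2,1) (1,2) (0,3) [ray(1,1) blocked at (4,1)]
  BQ@(4,1): attacks (4,2) (4,3) (4,4) (4,0) (3,1) (2,1) (1,1) (0,1) (3,2) (2,3) (1,4) (3,0) [ray(0,1) blocked at (4,4); ray(0,-1) blocked at (4,0); ray(-1,1) blocked at (1,4); ray(-1,-1) blocked at (3,0)]
  BB@(4,4): attacks (3,3) (2,2) [ray(-1,-1) blocked at (2,2)]
Union (20 distinct): (0,0) (0,1) (0,2) (0,3) (1,0) (1,1) (1,2) (1,4) (2,1) (2,2) (2,3) (3,0) (3,1) (3,2) (3,3) (4,0) (4,1) (4,2) (4,3) (4,4)

Answer: 20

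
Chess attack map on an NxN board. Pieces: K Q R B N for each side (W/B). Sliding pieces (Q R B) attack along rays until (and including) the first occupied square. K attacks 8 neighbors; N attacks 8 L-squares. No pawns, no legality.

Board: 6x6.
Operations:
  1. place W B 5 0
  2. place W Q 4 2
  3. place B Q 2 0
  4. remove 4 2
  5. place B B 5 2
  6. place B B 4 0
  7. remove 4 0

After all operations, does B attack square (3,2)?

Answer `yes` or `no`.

Op 1: place WB@(5,0)
Op 2: place WQ@(4,2)
Op 3: place BQ@(2,0)
Op 4: remove (4,2)
Op 5: place BB@(5,2)
Op 6: place BB@(4,0)
Op 7: remove (4,0)
Per-piece attacks for B:
  BQ@(2,0): attacks (2,1) (2,2) (2,3) (2,4) (2,5) (3,0) (4,0) (5,0) (1,0) (0,0) (3,1) (4,2) (5,3) (1,1) (0,2) [ray(1,0) blocked at (5,0)]
  BB@(5,2): attacks (4,3) (3,4) (2,5) (4,1) (3,0)
B attacks (3,2): no

Answer: no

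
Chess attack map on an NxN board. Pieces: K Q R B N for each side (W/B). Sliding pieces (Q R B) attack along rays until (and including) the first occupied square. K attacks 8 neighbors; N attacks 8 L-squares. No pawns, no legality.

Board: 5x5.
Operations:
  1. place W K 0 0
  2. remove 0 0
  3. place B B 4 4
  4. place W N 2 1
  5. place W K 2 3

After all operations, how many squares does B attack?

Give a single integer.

Answer: 4

Derivation:
Op 1: place WK@(0,0)
Op 2: remove (0,0)
Op 3: place BB@(4,4)
Op 4: place WN@(2,1)
Op 5: place WK@(2,3)
Per-piece attacks for B:
  BB@(4,4): attacks (3,3) (2,2) (1,1) (0,0)
Union (4 distinct): (0,0) (1,1) (2,2) (3,3)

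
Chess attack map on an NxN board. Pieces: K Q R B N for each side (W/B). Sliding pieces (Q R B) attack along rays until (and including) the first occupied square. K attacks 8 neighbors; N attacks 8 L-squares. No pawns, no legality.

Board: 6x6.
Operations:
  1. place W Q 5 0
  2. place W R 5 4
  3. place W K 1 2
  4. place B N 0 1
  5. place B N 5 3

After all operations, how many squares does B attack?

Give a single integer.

Op 1: place WQ@(5,0)
Op 2: place WR@(5,4)
Op 3: place WK@(1,2)
Op 4: place BN@(0,1)
Op 5: place BN@(5,3)
Per-piece attacks for B:
  BN@(0,1): attacks (1,3) (2,2) (2,0)
  BN@(5,3): attacks (4,5) (3,4) (4,1) (3,2)
Union (7 distinct): (1,3) (2,0) (2,2) (3,2) (3,4) (4,1) (4,5)

Answer: 7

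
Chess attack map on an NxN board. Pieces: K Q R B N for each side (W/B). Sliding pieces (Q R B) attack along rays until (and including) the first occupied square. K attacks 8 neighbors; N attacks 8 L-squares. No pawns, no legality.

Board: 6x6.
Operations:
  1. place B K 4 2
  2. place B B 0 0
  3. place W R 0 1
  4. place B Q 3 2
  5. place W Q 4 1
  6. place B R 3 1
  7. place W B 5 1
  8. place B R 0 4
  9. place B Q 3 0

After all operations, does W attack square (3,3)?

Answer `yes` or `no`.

Op 1: place BK@(4,2)
Op 2: place BB@(0,0)
Op 3: place WR@(0,1)
Op 4: place BQ@(3,2)
Op 5: place WQ@(4,1)
Op 6: place BR@(3,1)
Op 7: place WB@(5,1)
Op 8: place BR@(0,4)
Op 9: place BQ@(3,0)
Per-piece attacks for W:
  WR@(0,1): attacks (0,2) (0,3) (0,4) (0,0) (1,1) (2,1) (3,1) [ray(0,1) blocked at (0,4); ray(0,-1) blocked at (0,0); ray(1,0) blocked at (3,1)]
  WQ@(4,1): attacks (4,2) (4,0) (5,1) (3,1) (5,2) (5,0) (3,2) (3,0) [ray(0,1) blocked at (4,2); ray(1,0) blocked at (5,1); ray(-1,0) blocked at (3,1); ray(-1,1) blocked at (3,2); ray(-1,-1) blocked at (3,0)]
  WB@(5,1): attacks (4,2) (4,0) [ray(-1,1) blocked at (4,2)]
W attacks (3,3): no

Answer: no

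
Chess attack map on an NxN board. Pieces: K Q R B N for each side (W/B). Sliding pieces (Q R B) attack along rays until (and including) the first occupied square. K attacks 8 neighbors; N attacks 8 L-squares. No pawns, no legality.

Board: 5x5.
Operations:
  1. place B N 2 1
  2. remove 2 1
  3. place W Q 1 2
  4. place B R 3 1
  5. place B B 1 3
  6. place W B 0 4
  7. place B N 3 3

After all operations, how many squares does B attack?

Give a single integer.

Op 1: place BN@(2,1)
Op 2: remove (2,1)
Op 3: place WQ@(1,2)
Op 4: place BR@(3,1)
Op 5: place BB@(1,3)
Op 6: place WB@(0,4)
Op 7: place BN@(3,3)
Per-piece attacks for B:
  BB@(1,3): attacks (2,4) (2,2) (3,1) (0,4) (0,2) [ray(1,-1) blocked at (3,1); ray(-1,1) blocked at (0,4)]
  BR@(3,1): attacks (3,2) (3,3) (3,0) (4,1) (2,1) (1,1) (0,1) [ray(0,1) blocked at (3,3)]
  BN@(3,3): attacks (1,4) (4,1) (2,1) (1,2)
Union (14 distinct): (0,1) (0,2) (0,4) (1,1) (1,2) (1,4) (2,1) (2,2) (2,4) (3,0) (3,1) (3,2) (3,3) (4,1)

Answer: 14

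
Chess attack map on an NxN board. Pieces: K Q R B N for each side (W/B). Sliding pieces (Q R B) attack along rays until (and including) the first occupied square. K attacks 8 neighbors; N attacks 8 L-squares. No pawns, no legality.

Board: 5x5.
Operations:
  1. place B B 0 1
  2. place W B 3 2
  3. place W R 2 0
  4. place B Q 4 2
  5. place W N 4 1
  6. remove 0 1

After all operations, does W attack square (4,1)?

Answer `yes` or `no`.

Answer: yes

Derivation:
Op 1: place BB@(0,1)
Op 2: place WB@(3,2)
Op 3: place WR@(2,0)
Op 4: place BQ@(4,2)
Op 5: place WN@(4,1)
Op 6: remove (0,1)
Per-piece attacks for W:
  WR@(2,0): attacks (2,1) (2,2) (2,3) (2,4) (3,0) (4,0) (1,0) (0,0)
  WB@(3,2): attacks (4,3) (4,1) (2,3) (1,4) (2,1) (1,0) [ray(1,-1) blocked at (4,1)]
  WN@(4,1): attacks (3,3) (2,2) (2,0)
W attacks (4,1): yes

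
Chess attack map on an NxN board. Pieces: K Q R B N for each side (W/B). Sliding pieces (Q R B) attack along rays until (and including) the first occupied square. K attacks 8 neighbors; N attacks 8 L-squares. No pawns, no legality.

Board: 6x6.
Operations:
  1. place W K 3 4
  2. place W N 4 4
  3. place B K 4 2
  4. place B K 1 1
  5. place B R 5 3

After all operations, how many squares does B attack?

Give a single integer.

Op 1: place WK@(3,4)
Op 2: place WN@(4,4)
Op 3: place BK@(4,2)
Op 4: place BK@(1,1)
Op 5: place BR@(5,3)
Per-piece attacks for B:
  BK@(1,1): attacks (1,2) (1,0) (2,1) (0,1) (2,2) (2,0) (0,2) (0,0)
  BK@(4,2): attacks (4,3) (4,1) (5,2) (3,2) (5,3) (5,1) (3,3) (3,1)
  BR@(5,3): attacks (5,4) (5,5) (5,2) (5,1) (5,0) (4,3) (3,3) (2,3) (1,3) (0,3)
Union (22 distinct): (0,0) (0,1) (0,2) (0,3) (1,0) (1,2) (1,3) (2,0) (2,1) (2,2) (2,3) (3,1) (3,2) (3,3) (4,1) (4,3) (5,0) (5,1) (5,2) (5,3) (5,4) (5,5)

Answer: 22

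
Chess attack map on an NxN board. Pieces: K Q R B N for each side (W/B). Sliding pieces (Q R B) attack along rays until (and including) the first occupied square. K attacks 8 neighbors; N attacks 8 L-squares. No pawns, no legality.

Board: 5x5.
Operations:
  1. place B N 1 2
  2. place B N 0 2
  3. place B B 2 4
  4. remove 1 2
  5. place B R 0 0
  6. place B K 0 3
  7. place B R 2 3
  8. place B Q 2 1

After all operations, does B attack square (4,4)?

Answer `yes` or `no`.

Op 1: place BN@(1,2)
Op 2: place BN@(0,2)
Op 3: place BB@(2,4)
Op 4: remove (1,2)
Op 5: place BR@(0,0)
Op 6: place BK@(0,3)
Op 7: place BR@(2,3)
Op 8: place BQ@(2,1)
Per-piece attacks for B:
  BR@(0,0): attacks (0,1) (0,2) (1,0) (2,0) (3,0) (4,0) [ray(0,1) blocked at (0,2)]
  BN@(0,2): attacks (1,4) (2,3) (1,0) (2,1)
  BK@(0,3): attacks (0,4) (0,2) (1,3) (1,4) (1,2)
  BQ@(2,1): attacks (2,2) (2,3) (2,0) (3,1) (4,1) (1,1) (0,1) (3,2) (4,3) (3,0) (1,2) (0,3) (1,0) [ray(0,1) blocked at (2,3); ray(-1,1) blocked at (0,3)]
  BR@(2,3): attacks (2,4) (2,2) (2,1) (3,3) (4,3) (1,3) (0,3) [ray(0,1) blocked at (2,4); ray(0,-1) blocked at (2,1); ray(-1,0) blocked at (0,3)]
  BB@(2,4): attacks (3,3) (4,2) (1,3) (0,2) [ray(-1,-1) blocked at (0,2)]
B attacks (4,4): no

Answer: no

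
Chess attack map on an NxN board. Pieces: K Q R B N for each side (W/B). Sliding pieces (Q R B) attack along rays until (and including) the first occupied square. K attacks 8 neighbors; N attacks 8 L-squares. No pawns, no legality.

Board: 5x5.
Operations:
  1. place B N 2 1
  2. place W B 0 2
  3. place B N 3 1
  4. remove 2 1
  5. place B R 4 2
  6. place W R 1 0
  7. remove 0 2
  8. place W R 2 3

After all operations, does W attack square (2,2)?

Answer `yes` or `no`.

Op 1: place BN@(2,1)
Op 2: place WB@(0,2)
Op 3: place BN@(3,1)
Op 4: remove (2,1)
Op 5: place BR@(4,2)
Op 6: place WR@(1,0)
Op 7: remove (0,2)
Op 8: place WR@(2,3)
Per-piece attacks for W:
  WR@(1,0): attacks (1,1) (1,2) (1,3) (1,4) (2,0) (3,0) (4,0) (0,0)
  WR@(2,3): attacks (2,4) (2,2) (2,1) (2,0) (3,3) (4,3) (1,3) (0,3)
W attacks (2,2): yes

Answer: yes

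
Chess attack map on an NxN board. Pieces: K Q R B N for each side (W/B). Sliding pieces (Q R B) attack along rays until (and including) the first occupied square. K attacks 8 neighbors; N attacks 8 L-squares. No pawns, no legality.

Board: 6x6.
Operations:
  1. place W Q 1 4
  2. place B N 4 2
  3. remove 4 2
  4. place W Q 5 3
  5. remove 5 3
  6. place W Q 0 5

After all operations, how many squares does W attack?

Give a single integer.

Answer: 24

Derivation:
Op 1: place WQ@(1,4)
Op 2: place BN@(4,2)
Op 3: remove (4,2)
Op 4: place WQ@(5,3)
Op 5: remove (5,3)
Op 6: place WQ@(0,5)
Per-piece attacks for W:
  WQ@(0,5): attacks (0,4) (0,3) (0,2) (0,1) (0,0) (1,5) (2,5) (3,5) (4,5) (5,5) (1,4) [ray(1,-1) blocked at (1,4)]
  WQ@(1,4): attacks (1,5) (1,3) (1,2) (1,1) (1,0) (2,4) (3,4) (4,4) (5,4) (0,4) (2,5) (2,3) (3,2) (4,1) (5,0) (0,5) (0,3) [ray(-1,1) blocked at (0,5)]
Union (24 distinct): (0,0) (0,1) (0,2) (0,3) (0,4) (0,5) (1,0) (1,1) (1,2) (1,3) (1,4) (1,5) (2,3) (2,4) (2,5) (3,2) (3,4) (3,5) (4,1) (4,4) (4,5) (5,0) (5,4) (5,5)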